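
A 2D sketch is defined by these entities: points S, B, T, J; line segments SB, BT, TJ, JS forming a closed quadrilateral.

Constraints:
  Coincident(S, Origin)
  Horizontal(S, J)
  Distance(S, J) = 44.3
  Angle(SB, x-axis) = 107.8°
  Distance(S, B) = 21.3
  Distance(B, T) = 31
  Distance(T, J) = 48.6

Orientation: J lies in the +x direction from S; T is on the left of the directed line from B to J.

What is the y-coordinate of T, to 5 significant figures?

40.309

Checks: |BT| = 31.00 ✓; |TJ| = 48.60 ✓.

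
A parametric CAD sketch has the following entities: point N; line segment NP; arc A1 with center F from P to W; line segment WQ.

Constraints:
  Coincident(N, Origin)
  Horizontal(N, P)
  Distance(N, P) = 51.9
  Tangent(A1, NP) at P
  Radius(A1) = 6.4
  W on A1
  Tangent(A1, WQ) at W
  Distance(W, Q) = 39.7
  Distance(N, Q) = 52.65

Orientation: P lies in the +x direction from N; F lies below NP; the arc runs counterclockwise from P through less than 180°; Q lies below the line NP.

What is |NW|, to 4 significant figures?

46.08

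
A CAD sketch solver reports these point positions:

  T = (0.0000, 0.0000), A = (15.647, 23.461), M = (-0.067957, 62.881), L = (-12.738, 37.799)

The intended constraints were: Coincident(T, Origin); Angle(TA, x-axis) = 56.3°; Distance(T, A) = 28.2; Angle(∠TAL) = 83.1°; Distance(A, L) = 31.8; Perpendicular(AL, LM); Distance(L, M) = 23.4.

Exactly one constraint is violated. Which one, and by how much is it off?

Distance(L, M) = 23.4 — off by 4.70.

T = (0.00, 0.00) ✓; TA at 56.30° ✓; |TA| = 28.20 ✓; ∠TAL = 83.10° ✓; |AL| = 31.80 ✓; ∠(AL, LM) = 90.00° ✓; |LM| = 28.10 ✗.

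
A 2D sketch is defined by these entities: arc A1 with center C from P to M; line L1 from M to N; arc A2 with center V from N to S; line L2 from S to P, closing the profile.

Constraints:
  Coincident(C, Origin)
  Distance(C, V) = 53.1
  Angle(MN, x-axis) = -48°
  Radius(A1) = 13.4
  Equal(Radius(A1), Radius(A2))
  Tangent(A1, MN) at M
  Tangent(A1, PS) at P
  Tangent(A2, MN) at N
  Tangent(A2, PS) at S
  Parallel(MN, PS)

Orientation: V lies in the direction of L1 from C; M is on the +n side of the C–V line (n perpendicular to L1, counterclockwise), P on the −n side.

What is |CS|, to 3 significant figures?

54.8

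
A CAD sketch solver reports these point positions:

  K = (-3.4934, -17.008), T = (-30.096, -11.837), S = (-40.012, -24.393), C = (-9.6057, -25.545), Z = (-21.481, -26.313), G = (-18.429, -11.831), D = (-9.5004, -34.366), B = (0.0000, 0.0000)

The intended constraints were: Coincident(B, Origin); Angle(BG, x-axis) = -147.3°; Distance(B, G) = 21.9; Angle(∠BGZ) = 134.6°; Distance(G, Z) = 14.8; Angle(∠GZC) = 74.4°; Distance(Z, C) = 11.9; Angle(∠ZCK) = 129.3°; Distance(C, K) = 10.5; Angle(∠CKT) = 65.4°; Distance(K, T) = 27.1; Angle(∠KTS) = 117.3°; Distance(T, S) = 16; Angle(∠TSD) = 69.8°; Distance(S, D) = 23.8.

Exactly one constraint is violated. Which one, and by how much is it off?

Distance(S, D) = 23.8 — off by 8.30.

B = (0.00, 0.00) ✓; BG at -147.3° ✓; |BG| = 21.90 ✓; ∠BGZ = 134.6° ✓; |GZ| = 14.80 ✓; ∠GZC = 74.40° ✓; |ZC| = 11.90 ✓; ∠ZCK = 129.3° ✓; |CK| = 10.50 ✓; ∠CKT = 65.40° ✓; |KT| = 27.10 ✓; ∠KTS = 117.3° ✓; |TS| = 16.00 ✓; ∠TSD = 69.80° ✓; |SD| = 32.10 ✗.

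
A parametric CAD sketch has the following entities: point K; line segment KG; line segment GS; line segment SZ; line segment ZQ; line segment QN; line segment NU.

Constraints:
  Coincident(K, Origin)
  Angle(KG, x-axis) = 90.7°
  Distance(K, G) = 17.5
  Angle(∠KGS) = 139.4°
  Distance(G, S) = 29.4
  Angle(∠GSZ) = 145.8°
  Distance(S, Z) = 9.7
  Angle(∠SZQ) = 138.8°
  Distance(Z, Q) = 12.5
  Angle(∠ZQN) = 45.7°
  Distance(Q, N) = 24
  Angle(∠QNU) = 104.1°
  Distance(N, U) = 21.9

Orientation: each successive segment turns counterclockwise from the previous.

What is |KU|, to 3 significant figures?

47.3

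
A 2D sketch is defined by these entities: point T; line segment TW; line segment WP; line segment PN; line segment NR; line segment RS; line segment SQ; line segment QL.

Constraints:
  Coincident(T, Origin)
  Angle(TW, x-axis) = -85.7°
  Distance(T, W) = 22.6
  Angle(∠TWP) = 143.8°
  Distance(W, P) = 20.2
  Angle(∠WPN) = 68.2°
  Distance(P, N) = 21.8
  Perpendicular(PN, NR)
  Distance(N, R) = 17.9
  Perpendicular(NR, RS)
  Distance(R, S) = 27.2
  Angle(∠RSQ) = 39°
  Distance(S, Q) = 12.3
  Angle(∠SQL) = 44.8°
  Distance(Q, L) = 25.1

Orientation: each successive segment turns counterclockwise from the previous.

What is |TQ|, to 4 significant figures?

30.49

T is at the origin; TW runs at -85.7° with length 22.6, so W = (1.695, -22.54). ∠TWP = 143.8° gives WP at -49.50° from the x-axis; with |WP| = 20.2, P = (14.81, -37.90). ∠WPN = 68.2° gives PN at 62.30° from the x-axis; with |PN| = 21.8, N = (24.95, -18.60). The perpendicularity gives NR at right angles to PN, so NR runs at 152.3°; with |NR| = 17.9, R = (9.098, -10.27). NR is perpendicular to RS, so RS runs at -117.7°; with |RS| = 27.2, S = (-3.545, -34.36). ∠RSQ = 39.0° gives SQ at 23.30° from the x-axis; with |SQ| = 12.3, Q = (7.752, -29.49). Then |TQ| = |Q − T| = 30.49.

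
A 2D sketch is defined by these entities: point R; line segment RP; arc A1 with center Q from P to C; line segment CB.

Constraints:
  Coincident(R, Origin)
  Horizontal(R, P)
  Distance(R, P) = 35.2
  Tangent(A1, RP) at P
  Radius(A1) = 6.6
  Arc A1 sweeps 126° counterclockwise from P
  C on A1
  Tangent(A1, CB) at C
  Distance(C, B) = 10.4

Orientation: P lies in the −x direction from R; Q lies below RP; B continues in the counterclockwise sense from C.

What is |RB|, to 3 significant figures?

39.3

On A1, P sits at bearing 90° from Q; a 126° counterclockwise sweep puts C at bearing 216°, so C = Q + 6.6·(cos 216°, sin 216°) = (-40.5, -10.5). Tangency of A1 to CB means the radius QC is perpendicular to CB, so CB runs along (−sin 216°, cos 216°); with |CB| = 10.4, B = (-34.4, -18.9). Then |RB| = |B − R| = 39.3.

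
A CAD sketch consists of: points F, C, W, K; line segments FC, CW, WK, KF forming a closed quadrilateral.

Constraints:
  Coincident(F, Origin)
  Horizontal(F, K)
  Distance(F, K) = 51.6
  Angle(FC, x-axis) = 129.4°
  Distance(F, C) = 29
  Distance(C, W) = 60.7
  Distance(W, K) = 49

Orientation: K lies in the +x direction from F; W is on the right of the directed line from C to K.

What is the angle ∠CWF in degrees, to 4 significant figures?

7.727°

F is at the origin; FK is horizontal with |FK| = 51.6 and K in +x, so K = (51.6, 0). FC runs at 129.4° with |FC| = 29.0, so C = (-18.41, 22.41). W is determined by |CW| = 60.7 and |WK| = 49.0 together: it lies at the intersection of circle(C, 60.7) and circle(K, 49.0). With |CK| = 73.51, the foot of the radical line on CK is 45.48 from C and the perpendicular offset is √(60.7² − 45.48²) = 40.20. Taking the right-of-CK solution: W = (12.66, -29.74).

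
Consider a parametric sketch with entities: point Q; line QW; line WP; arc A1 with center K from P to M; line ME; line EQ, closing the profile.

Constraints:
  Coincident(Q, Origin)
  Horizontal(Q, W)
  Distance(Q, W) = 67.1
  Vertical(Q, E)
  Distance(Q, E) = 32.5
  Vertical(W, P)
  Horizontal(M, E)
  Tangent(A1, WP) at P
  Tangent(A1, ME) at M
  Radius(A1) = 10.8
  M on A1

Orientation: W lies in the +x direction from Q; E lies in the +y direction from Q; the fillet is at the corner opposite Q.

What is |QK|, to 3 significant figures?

60.3

Q is at the origin; QW is horizontal with |QW| = 67.1 and W on the +x side, so W = (67.1, 0.00). QE is vertical with |QE| = 32.5 and E on the +y side, so E = (0.00, 32.5). The virtual corner opposite Q is at (67.1, 32.5). Tangency of A1 to WP means the radius KP is perpendicular to WP and since A1 is tangent to ME there, KM ⟂ ME, with radius 10.8, so the center K sits 10.8 in from both sides at K = (56.3, 21.7). Then |QK| = |K − Q| = 60.3.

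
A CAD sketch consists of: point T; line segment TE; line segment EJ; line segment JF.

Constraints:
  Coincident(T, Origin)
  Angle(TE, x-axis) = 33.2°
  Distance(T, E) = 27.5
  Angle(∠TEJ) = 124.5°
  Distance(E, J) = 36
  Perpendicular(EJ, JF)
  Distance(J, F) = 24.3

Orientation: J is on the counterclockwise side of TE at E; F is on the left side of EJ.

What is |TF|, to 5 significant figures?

51.602

T is at the origin; TE runs at 33.2° with length 27.5, so E = 27.5·(cos 33.2°, sin 33.2°) = (23.011, 15.058). ∠TEJ = 124.5°, so EJ runs at 33.2° + (180° − 124.5°) = 88.700° from the x-axis; with |EJ| = 36.0, J = E + 36.0·(cos 88.700°, sin 88.700°) = (23.828, 51.049). EJ ⟂ JF; with |JF| = 24.3 on the left of EJ, F = J + 24.3·(-0.99974, 0.022687) = (-0.46598, 51.600). Then |TF| = |F − T| = 51.602.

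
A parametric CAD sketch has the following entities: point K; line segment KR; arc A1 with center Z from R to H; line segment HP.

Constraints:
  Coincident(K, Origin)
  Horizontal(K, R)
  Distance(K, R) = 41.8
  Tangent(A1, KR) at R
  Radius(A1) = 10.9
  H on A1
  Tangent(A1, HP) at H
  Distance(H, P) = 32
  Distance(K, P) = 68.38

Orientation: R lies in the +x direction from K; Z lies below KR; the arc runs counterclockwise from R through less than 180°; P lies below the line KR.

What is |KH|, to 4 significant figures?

37.77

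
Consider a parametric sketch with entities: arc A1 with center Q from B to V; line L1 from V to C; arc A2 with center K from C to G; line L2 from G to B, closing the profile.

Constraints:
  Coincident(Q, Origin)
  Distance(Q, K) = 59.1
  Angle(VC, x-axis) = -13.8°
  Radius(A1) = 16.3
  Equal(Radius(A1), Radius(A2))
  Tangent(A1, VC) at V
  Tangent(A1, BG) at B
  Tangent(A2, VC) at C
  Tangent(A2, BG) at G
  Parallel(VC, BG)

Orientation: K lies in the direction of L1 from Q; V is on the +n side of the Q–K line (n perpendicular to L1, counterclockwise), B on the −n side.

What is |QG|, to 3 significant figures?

61.3

The slot axis is L1's direction at -13.8°, so u = (cos -13.8°, sin -13.8°) = (0.971, -0.239) and n = (−sin -13.8°, cos -13.8°) = (0.239, 0.971). Q is at the origin and K lies 59.1 along u from Q, so K = 59.1·u = (57.4, -14.1). Tangency of A1 to both parallel lines with radius 16.3 puts V and B at Q ± 16.3·n: V = (3.89, 15.8), B = (-3.89, -15.8). Equal radii place C and G the same way about K: C = K + 16.3·n = (61.3, 1.73), G = K − 16.3·n = (53.5, -29.9). Then |QG| = |G − Q| = 61.3.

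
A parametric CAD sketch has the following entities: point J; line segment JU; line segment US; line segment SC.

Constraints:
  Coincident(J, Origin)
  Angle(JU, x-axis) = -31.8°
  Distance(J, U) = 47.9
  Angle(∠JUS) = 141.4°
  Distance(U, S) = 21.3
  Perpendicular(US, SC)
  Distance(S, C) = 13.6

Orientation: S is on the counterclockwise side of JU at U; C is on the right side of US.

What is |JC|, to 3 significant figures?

73.1

J is at the origin; JU runs at -31.8° with length 47.9, so U = 47.9·(cos -31.8°, sin -31.8°) = (40.7, -25.2). ∠JUS = 141.4°, so US runs at -31.8° + (180° − 141.4°) = 6.80° from the x-axis; with |US| = 21.3, S = U + 21.3·(cos 6.80°, sin 6.80°) = (61.9, -22.7). US ⟂ SC; with |SC| = 13.6 on the right of US, C = S + 13.6·(0.118, -0.993) = (63.5, -36.2). Then |JC| = |C − J| = 73.1.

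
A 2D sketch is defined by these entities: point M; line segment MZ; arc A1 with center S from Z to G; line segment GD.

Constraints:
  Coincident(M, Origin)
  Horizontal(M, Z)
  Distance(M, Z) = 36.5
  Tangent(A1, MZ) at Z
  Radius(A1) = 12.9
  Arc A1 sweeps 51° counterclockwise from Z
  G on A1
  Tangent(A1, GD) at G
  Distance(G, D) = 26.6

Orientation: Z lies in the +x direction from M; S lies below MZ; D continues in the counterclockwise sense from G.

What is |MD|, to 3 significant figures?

27.3

M is at the origin; M and Z share the same y with |MZ| = 36.5 and Z on the +x side, so Z = (36.5, 0.00). A1 meets MZ tangentially, so SZ is at right angles to MZ, so S = Z + (0, -12.9) = (36.5, -12.9). On A1, Z sits at bearing 90° from S; a 51° counterclockwise sweep puts G at bearing 141°, so G = S + 12.9·(cos 141°, sin 141°) = (26.5, -4.78). Tangency of A1 to GD means the radius SG is perpendicular to GD, so GD runs along (−sin 141°, cos 141°); with |GD| = 26.6, D = (9.73, -25.5). Then |MD| = |D − M| = 27.3.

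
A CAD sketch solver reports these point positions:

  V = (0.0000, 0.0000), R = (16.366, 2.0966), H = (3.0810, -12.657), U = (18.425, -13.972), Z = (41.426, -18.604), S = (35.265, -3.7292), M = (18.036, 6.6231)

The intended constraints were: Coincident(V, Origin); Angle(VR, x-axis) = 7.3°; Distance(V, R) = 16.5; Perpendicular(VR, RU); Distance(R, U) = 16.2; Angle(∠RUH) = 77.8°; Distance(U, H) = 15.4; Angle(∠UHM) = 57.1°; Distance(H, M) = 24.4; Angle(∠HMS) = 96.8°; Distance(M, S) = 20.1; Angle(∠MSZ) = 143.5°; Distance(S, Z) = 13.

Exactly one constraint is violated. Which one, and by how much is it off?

Distance(S, Z) = 13 — off by 3.10.

V = (0.00, 0.00) ✓; VR at 7.300° ✓; |VR| = 16.50 ✓; ∠(VR, RU) = 90.00° ✓; |RU| = 16.20 ✓; ∠RUH = 77.80° ✓; |UH| = 15.40 ✓; ∠UHM = 57.10° ✓; |HM| = 24.40 ✓; ∠HMS = 96.80° ✓; |MS| = 20.10 ✓; ∠MSZ = 143.5° ✓; |SZ| = 16.10 ✗.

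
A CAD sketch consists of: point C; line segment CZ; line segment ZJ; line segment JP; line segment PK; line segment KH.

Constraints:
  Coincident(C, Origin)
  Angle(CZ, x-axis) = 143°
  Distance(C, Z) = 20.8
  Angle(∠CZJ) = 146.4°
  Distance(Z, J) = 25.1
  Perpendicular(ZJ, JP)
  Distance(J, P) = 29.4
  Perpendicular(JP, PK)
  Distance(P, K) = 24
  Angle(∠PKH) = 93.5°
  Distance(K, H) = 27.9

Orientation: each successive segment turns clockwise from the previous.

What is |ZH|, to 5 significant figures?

1.6652

C is at the origin; CZ runs at 143.0° with length 20.8, so Z = (-16.612, 12.518). ∠CZJ = 146.4° gives ZJ at 109.40° from the x-axis; with |ZJ| = 25.1, J = (-24.949, 36.193). The perpendicularity gives JP at right angles to ZJ, so JP runs at 19.400°; with |JP| = 29.4, P = (2.7819, 45.958). JP is perpendicular to PK, so PK runs at -70.600°; with |PK| = 24.0, K = (10.754, 23.321). ∠PKH = 93.5° gives KH at -157.10° from the x-axis; with |KH| = 27.9, H = (-14.947, 12.464). Then |ZH| = |H − Z| = 1.6652.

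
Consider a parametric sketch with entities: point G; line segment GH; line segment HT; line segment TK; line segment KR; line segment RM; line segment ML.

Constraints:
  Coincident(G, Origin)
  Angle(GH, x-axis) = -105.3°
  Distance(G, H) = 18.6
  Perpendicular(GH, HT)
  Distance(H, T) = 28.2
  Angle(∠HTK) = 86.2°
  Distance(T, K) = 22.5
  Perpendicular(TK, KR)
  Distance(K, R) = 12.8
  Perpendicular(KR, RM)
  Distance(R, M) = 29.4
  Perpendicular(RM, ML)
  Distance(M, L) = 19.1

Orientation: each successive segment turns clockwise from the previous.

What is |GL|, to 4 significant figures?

43.00

G is at the origin; GH runs at -105.3° with length 18.6, so H = (-4.908, -17.94). The perpendicularity gives HT at right angles to GH, so HT runs at 164.7°; with |HT| = 28.2, T = (-32.11, -10.50). ∠HTK = 86.2° gives TK at 70.90° from the x-axis; with |TK| = 22.5, K = (-24.75, 10.76). TK is perpendicular to KR, so KR runs at -19.10°; with |KR| = 12.8, R = (-12.65, 6.573). KR is perpendicular to RM, so RM runs at -109.1°; with |RM| = 29.4, M = (-22.27, -21.21). The perpendicularity gives ML at right angles to RM, so ML runs at 160.9°; with |ML| = 19.1, L = (-40.32, -14.96). Then |GL| = |L − G| = 43.00.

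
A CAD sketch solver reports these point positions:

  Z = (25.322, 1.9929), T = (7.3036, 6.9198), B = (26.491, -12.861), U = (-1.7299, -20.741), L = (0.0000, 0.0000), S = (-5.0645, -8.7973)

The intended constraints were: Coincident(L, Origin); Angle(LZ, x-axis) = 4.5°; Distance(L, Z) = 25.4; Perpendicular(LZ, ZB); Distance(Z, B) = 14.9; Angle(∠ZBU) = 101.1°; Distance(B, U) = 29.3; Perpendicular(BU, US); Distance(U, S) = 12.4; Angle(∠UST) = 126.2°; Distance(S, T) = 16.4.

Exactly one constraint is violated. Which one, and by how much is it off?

Distance(S, T) = 16.4 — off by 3.60.

L = (0.00, 0.00) ✓; LZ at 4.500° ✓; |LZ| = 25.40 ✓; ∠(LZ, ZB) = 90.00° ✓; |ZB| = 14.90 ✓; ∠ZBU = 101.1° ✓; |BU| = 29.30 ✓; ∠(BU, US) = 90.00° ✓; |US| = 12.40 ✓; ∠UST = 126.2° ✓; |ST| = 20.00 ✗.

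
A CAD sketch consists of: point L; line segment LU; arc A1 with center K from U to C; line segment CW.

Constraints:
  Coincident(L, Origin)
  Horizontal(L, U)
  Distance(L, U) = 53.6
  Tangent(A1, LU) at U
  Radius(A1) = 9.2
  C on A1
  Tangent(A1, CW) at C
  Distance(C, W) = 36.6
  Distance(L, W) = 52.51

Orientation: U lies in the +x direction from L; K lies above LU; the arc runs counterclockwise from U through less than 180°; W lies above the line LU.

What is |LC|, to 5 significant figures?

61.943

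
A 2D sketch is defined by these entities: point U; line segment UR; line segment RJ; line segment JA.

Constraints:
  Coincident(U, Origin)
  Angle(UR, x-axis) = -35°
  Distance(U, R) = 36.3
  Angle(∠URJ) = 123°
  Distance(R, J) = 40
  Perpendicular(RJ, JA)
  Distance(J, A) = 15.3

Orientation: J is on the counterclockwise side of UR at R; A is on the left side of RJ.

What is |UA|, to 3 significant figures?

61.7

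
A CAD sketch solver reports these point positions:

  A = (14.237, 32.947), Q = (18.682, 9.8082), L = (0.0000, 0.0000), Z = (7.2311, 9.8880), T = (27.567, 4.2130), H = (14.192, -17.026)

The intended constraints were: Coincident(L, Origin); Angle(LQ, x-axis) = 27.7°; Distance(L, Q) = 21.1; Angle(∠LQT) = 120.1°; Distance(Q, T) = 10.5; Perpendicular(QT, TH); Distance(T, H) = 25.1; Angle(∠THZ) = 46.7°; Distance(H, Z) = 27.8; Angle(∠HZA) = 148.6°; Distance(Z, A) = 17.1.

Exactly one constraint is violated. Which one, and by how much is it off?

Distance(Z, A) = 17.1 — off by 7.00.

L = (0.00, 0.00) ✓; LQ at 27.70° ✓; |LQ| = 21.10 ✓; ∠LQT = 120.1° ✓; |QT| = 10.50 ✓; ∠(QT, TH) = 90.00° ✓; |TH| = 25.10 ✓; ∠THZ = 46.70° ✓; |HZ| = 27.80 ✓; ∠HZA = 148.6° ✓; |ZA| = 24.10 ✗.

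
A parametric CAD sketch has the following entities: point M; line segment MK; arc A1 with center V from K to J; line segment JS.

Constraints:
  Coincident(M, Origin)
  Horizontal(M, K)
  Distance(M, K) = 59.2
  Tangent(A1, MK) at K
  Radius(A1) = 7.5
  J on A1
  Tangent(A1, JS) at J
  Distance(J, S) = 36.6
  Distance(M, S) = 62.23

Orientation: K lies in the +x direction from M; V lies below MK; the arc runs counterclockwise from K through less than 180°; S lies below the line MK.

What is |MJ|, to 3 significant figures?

52.2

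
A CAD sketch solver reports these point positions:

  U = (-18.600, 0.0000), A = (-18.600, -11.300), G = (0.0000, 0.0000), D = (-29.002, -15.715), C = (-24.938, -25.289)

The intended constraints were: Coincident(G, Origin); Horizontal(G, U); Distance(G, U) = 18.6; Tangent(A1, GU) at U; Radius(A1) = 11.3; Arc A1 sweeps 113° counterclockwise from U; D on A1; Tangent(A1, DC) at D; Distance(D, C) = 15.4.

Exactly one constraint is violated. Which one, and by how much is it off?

Distance(D, C) = 15.4 — off by 5.00.

G = (0.00, 0.00) ✓; G.y = 0.00, U.y = 0.00 ✓; |GU| = 18.60 ✓; ∠(AU, UG) = 90.00° ✓; |AU| = 11.30 ✓; bearing(A→D) − bearing(A→U) = 113.0° ✓; |AD| = 11.30 ✓; ∠(AD, DC) = 90.00° ✓; |DC| = 10.40 ✗.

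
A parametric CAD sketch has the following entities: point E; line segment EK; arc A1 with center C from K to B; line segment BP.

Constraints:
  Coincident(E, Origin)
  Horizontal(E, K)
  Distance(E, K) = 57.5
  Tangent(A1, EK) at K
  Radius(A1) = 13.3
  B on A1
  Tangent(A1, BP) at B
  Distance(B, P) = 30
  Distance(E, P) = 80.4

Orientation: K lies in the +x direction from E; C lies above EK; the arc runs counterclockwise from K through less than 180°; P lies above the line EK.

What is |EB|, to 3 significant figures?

72.3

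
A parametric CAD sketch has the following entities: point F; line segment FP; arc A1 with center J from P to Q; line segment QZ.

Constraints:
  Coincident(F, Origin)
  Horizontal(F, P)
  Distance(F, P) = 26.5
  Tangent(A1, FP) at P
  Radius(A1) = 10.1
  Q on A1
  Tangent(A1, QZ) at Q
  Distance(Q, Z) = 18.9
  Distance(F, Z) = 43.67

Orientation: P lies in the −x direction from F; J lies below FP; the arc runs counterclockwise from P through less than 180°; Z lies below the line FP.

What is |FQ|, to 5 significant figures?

38.443

Checks: |JQ| = 10.10 ✓; ∠(JQ, QZ) = 90.00° ✓; |QZ| = 18.90 ✓; |FZ| = 43.67 ✓.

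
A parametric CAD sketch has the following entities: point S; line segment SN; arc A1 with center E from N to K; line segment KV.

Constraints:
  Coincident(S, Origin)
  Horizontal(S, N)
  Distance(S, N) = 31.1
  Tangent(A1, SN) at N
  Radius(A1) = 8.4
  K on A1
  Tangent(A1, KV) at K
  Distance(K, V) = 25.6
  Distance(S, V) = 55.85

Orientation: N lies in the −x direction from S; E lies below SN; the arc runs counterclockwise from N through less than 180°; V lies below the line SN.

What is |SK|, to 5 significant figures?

39.513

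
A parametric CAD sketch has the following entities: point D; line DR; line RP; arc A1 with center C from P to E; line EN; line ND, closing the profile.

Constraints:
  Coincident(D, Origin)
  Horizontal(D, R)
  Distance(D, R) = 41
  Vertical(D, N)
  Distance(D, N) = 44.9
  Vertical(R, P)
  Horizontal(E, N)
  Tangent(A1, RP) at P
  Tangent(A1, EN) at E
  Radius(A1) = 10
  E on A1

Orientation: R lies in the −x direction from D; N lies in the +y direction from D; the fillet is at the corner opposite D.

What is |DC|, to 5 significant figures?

46.680

D is at the origin; D and R share the same y with |DR| = 41.0 and R on the −x side, so R = (-41.000, 0.0000). DN is vertical with |DN| = 44.9 and N on the +y side, so N = (0.0000, 44.900). The virtual corner opposite D is at (-41.000, 44.900). Since A1 is tangent to RP there, CP ⟂ RP and the tangent condition forces CE to be normal to EN, with radius 10.0, so the center C sits 10.0 in from both sides at C = (-31.000, 34.900). Then |DC| = |C − D| = 46.680.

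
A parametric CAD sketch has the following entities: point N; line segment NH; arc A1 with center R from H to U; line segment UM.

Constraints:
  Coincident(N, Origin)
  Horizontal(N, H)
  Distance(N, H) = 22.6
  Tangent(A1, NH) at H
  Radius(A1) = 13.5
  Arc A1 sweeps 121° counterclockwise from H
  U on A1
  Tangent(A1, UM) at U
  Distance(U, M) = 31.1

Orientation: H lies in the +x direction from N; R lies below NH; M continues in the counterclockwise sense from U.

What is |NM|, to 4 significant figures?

54.32

N is at the origin; N and H share the same y with |NH| = 22.6 and H on the +x side, so H = (22.60, 0.000). A1 meets NH tangentially, so RH is at right angles to NH, so R = H + (0, -13.5) = (22.60, -13.50). On A1, H sits at bearing 90° from R; a 121° counterclockwise sweep puts U at bearing 211°, so U = R + 13.5·(cos 211°, sin 211°) = (11.03, -20.45). The tangent condition forces RU to be normal to UM, so UM runs along (−sin 211°, cos 211°); with |UM| = 31.1, M = (27.05, -47.11). Then |NM| = |M − N| = 54.32.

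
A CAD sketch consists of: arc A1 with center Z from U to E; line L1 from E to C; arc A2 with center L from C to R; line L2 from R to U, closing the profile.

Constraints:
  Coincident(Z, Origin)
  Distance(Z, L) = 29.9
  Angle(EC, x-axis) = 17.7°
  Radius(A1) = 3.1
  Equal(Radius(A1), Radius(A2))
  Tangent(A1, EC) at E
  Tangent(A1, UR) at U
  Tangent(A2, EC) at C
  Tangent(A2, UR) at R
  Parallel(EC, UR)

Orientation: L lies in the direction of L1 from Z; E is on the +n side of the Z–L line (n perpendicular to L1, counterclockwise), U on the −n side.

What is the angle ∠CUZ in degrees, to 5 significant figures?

78.285°

The slot axis is L1's direction at 17.7°, so u = (cos 17.7°, sin 17.7°) = (0.95266, 0.30403) and n = (−sin 17.7°, cos 17.7°) = (-0.30403, 0.95266). Z is at the origin and L lies 29.9 along u from Z, so L = 29.9·u = (28.485, 9.0906). Tangency of A1 to both parallel lines with radius 3.1 puts E and U at Z ± 3.1·n: E = (-0.94250, 2.9533), U = (0.94250, -2.9533). Equal radii place C and R the same way about L: C = L + 3.1·n = (27.542, 12.044), R = L − 3.1·n = (29.427, 6.1373). Then cos ∠CUZ = UC·UZ / (|UC||UZ|), giving 78.285°.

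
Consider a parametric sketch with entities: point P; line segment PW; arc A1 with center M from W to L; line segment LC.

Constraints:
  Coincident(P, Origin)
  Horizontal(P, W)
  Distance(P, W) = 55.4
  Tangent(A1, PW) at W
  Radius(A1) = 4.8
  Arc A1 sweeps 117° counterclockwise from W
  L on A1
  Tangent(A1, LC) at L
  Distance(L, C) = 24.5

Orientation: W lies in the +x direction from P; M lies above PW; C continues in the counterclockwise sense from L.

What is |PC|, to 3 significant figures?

56.5

On A1, W sits at bearing -90° from M; a 117° counterclockwise sweep puts L at bearing 27°, so L = M + 4.8·(cos 27°, sin 27°) = (59.7, 6.98). The tangent condition forces ML to be normal to LC, so LC runs along (−sin 27°, cos 27°); with |LC| = 24.5, C = (48.6, 28.8). Then |PC| = |C − P| = 56.5.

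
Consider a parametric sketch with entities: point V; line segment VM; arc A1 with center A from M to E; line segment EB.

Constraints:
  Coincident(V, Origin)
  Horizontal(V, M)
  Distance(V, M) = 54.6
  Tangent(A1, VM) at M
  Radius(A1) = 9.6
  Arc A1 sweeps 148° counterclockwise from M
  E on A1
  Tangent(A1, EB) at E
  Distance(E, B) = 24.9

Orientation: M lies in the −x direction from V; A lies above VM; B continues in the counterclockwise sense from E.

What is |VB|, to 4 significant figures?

77.11

On A1, M sits at bearing -90° from A; a 148° counterclockwise sweep puts E at bearing 58°, so E = A + 9.6·(cos 58°, sin 58°) = (-49.51, 17.74). The tangent condition forces AE to be normal to EB, so EB runs along (−sin 58°, cos 58°); with |EB| = 24.9, B = (-70.63, 30.94). Then |VB| = |B − V| = 77.11.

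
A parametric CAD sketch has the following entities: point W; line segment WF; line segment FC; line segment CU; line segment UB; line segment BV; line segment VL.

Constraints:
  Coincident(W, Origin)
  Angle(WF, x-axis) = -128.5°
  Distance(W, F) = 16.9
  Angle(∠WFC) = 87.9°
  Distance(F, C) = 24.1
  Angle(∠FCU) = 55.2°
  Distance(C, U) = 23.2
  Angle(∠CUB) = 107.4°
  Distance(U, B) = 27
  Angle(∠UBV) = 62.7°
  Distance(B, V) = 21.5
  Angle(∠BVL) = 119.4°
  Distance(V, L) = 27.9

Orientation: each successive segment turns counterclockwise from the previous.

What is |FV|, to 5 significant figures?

4.3111

W is at the origin; WF runs at -128.5° with length 16.9, so F = (-10.520, -13.226). ∠WFC = 87.9° gives FC at -36.400° from the x-axis; with |FC| = 24.1, C = (8.8774, -27.527). ∠FCU = 55.2° gives CU at 88.400° from the x-axis; with |CU| = 23.2, U = (9.5252, -4.3365). ∠CUB = 107.4° gives UB at 161.00° from the x-axis; with |UB| = 27.0, B = (-16.004, 4.4538). ∠UBV = 62.7° gives BV at -81.700° from the x-axis; with |BV| = 21.5, V = (-12.900, -16.821). Then |FV| = |V − F| = 4.3111.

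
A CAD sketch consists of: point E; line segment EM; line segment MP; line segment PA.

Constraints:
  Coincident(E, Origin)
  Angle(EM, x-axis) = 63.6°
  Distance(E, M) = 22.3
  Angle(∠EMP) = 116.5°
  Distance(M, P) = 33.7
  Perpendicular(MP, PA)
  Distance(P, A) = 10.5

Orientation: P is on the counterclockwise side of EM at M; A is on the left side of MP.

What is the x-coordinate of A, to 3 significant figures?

-18.8

E is at the origin; EM runs at 63.6° with length 22.3, so M = 22.3·(cos 63.6°, sin 63.6°) = (9.92, 20.0). ∠EMP = 116.5°, so MP runs at 63.6° + (180° − 116.5°) = 127° from the x-axis; with |MP| = 33.7, P = M + 33.7·(cos 127°, sin 127°) = (-10.4, 46.9). MP ⟂ PA; with |PA| = 10.5 on the left of MP, A = P + 10.5·(-0.798, -0.603) = (-18.8, 40.5). So A.x = -18.8.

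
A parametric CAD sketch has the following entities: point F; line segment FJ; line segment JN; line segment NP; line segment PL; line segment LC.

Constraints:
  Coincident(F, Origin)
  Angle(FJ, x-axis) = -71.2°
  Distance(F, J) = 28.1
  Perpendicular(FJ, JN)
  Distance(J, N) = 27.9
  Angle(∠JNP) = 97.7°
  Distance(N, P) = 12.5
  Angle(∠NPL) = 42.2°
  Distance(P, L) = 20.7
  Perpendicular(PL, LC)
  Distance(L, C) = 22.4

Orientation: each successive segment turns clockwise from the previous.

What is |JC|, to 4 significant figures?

33.47

F is at the origin; FJ runs at -71.2° with length 28.1, so J = (9.056, -26.60). FJ ⟂ JN, so JN runs at -161.2°; with |JN| = 27.9, N = (-17.36, -35.59). ∠JNP = 97.7° gives NP at 116.5° from the x-axis; with |NP| = 12.5, P = (-22.93, -24.41). ∠NPL = 42.2° gives PL at -21.30° from the x-axis; with |PL| = 20.7, L = (-3.647, -31.92). PL ⟂ LC, so LC runs at -111.3°; with |LC| = 22.4, C = (-11.78, -52.79). Then |JC| = |C − J| = 33.47.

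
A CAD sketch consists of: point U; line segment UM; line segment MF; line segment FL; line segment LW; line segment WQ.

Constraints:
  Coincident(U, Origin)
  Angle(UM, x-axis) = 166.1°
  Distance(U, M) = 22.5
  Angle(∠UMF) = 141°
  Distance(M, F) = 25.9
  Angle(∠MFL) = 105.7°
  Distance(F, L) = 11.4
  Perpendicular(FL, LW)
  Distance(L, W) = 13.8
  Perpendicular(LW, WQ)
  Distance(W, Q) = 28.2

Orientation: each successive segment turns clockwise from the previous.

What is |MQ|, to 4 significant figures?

14.83

The perpendicularity gives LW at right angles to FL, so LW runs at -37.20°; with |LW| = 13.8, W = (-19.58, 26.80). The perpendicularity gives WQ at right angles to LW, so WQ runs at -127.2°; with |WQ| = 28.2, Q = (-36.63, 4.337). Then |MQ| = |Q − M| = 14.83.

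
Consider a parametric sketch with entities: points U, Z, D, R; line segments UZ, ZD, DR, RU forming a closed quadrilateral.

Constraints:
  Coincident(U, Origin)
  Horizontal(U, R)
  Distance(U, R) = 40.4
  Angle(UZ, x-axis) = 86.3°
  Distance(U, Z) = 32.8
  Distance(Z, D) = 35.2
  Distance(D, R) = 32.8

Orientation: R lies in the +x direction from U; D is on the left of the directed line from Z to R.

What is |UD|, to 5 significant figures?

49.587

Checks: |UR| = 40.40 ✓; |UZ| = 32.80 ✓; |ZD| = 35.20 ✓; |DR| = 32.80 ✓.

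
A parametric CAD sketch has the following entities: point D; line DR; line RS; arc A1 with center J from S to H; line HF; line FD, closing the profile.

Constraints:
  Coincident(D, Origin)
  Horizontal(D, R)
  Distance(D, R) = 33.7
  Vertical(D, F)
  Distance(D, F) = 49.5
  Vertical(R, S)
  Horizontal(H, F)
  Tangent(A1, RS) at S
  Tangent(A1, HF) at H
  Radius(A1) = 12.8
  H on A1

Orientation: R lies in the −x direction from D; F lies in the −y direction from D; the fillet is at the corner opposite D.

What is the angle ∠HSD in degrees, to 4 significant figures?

92.44°

The virtual corner opposite D is at (-33.70, -49.50). Tangency of A1 to RS means the radius JS is perpendicular to RS and tangency of A1 to HF means the radius JH is perpendicular to HF, with radius 12.8, so the center J sits 12.8 in from both sides at J = (-20.90, -36.70). That places the tangent points at S = (-33.70, -36.70) on RS and H = (-20.90, -49.50) on HF. Then cos ∠HSD = SH·SD / (|SH||SD|), giving 92.44°.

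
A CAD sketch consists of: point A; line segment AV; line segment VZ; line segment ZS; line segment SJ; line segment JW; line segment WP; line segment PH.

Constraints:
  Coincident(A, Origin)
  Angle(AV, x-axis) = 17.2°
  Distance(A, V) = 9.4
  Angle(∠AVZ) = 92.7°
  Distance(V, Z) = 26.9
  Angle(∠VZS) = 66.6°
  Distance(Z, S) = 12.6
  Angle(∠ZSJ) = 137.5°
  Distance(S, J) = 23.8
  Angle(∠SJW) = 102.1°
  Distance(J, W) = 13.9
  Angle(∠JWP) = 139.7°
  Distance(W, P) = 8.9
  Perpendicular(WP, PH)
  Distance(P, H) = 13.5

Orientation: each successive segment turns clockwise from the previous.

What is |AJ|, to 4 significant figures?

11.91

A is at the origin; AV runs at 17.2° with length 9.4, so V = (8.980, 2.780). ∠AVZ = 92.7° gives VZ at -70.10° from the x-axis; with |VZ| = 26.9, Z = (18.14, -22.51). ∠VZS = 66.6° gives ZS at 176.5° from the x-axis; with |ZS| = 12.6, S = (5.559, -21.74). ∠ZSJ = 137.5° gives SJ at 134.0° from the x-axis; with |SJ| = 23.8, J = (-10.97, -4.625). Then |AJ| = |J − A| = 11.91.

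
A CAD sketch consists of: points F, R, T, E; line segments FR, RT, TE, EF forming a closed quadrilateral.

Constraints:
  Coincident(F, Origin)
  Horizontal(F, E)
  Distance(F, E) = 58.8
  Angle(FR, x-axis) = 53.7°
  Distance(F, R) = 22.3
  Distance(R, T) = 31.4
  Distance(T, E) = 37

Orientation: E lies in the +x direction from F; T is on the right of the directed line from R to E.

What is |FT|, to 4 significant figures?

26.38

Checks: |RT| = 31.40 ✓; |TE| = 37.00 ✓.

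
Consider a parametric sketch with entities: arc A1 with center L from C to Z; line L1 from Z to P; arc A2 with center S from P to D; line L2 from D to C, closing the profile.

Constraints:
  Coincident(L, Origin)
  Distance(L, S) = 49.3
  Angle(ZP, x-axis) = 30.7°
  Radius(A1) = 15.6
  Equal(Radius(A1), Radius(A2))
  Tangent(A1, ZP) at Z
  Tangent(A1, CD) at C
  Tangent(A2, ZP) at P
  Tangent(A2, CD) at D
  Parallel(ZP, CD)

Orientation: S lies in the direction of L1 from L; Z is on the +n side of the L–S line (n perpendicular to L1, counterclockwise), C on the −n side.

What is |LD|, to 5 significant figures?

51.709

The slot axis is L1's direction at 30.7°, so u = (cos 30.7°, sin 30.7°) = (0.85985, 0.51054) and n = (−sin 30.7°, cos 30.7°) = (-0.51054, 0.85985). L is at the origin and S lies 49.3 along u from L, so S = 49.3·u = (42.391, 25.170). Tangency of A1 to both parallel lines with radius 15.6 puts Z and C at L ± 15.6·n: Z = (-7.9645, 13.414), C = (7.9645, -13.414). Equal radii place P and D the same way about S: P = S + 15.6·n = (34.426, 38.583), D = S − 15.6·n = (50.355, 11.756). Then |LD| = |D − L| = 51.709.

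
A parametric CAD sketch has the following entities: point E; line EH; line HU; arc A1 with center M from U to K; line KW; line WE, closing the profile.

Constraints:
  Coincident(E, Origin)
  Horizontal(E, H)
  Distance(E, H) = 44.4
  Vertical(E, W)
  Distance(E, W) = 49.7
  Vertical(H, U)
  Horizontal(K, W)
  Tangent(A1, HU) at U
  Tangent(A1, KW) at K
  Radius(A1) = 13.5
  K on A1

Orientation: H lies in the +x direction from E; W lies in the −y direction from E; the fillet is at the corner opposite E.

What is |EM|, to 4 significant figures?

47.59

E is at the origin; EH is horizontal with |EH| = 44.4 and H on the +x side, so H = (44.40, 0.000). EW is vertical with |EW| = 49.7 and W on the −y side, so W = (0.000, -49.70). The virtual corner opposite E is at (44.40, -49.70). Since A1 is tangent to HU there, MU ⟂ HU and since A1 is tangent to KW there, MK ⟂ KW, with radius 13.5, so the center M sits 13.5 in from both sides at M = (30.90, -36.20). Then |EM| = |M − E| = 47.59.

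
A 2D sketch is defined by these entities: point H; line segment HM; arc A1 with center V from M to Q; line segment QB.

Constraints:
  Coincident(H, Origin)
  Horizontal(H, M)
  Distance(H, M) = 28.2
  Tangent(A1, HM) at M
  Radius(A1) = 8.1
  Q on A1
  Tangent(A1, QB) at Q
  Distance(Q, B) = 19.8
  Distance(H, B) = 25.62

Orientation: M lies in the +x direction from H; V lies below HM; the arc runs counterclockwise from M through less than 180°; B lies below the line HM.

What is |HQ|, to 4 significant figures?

21.40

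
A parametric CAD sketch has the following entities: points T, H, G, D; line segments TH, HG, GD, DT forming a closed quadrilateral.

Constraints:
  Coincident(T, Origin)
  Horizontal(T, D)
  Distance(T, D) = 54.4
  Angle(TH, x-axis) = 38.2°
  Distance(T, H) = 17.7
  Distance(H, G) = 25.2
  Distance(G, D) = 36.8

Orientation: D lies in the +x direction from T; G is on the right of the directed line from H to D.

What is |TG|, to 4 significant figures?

24.24

Checks: |HG| = 25.20 ✓; |GD| = 36.80 ✓.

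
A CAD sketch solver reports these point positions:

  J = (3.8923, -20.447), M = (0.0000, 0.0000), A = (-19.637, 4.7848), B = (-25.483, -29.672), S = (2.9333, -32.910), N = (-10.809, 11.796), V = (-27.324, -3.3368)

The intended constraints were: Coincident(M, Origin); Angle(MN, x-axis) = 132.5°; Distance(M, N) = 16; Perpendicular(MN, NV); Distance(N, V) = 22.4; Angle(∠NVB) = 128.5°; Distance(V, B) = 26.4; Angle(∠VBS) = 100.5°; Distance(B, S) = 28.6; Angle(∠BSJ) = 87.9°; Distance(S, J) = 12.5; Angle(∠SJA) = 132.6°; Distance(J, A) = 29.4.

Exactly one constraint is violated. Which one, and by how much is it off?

Distance(J, A) = 29.4 — off by 5.10.

M = (0.00, 0.00) ✓; MN at 132.5° ✓; |MN| = 16.00 ✓; ∠(MN, NV) = 90.00° ✓; |NV| = 22.40 ✓; ∠NVB = 128.5° ✓; |VB| = 26.40 ✓; ∠VBS = 100.5° ✓; |BS| = 28.60 ✓; ∠BSJ = 87.90° ✓; |SJ| = 12.50 ✓; ∠SJA = 132.6° ✓; |JA| = 34.50 ✗.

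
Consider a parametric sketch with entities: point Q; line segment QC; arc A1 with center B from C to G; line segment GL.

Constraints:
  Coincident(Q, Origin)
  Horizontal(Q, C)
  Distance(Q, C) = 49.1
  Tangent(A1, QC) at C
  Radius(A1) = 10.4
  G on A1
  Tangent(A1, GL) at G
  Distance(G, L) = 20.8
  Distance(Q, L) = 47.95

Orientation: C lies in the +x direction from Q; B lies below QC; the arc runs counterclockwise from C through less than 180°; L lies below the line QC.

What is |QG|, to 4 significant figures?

39.90

Checks: |BG| = 10.40 ✓; ∠(BG, GL) = 90.00° ✓; |GL| = 20.80 ✓; |QL| = 47.95 ✓.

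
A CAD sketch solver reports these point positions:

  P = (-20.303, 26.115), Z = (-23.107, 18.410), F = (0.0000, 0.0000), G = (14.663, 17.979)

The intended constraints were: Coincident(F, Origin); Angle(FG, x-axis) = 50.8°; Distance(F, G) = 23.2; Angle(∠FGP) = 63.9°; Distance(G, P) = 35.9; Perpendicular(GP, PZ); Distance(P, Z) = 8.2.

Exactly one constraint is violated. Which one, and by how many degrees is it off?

Perpendicular(GP, PZ) — off by 6.90°.

F = (0.00, 0.00) ✓; FG at 50.80° ✓; |FG| = 23.20 ✓; ∠FGP = 63.90° ✓; |GP| = 35.90 ✓; ∠(GP, PZ) = 83.10° ✗; |PZ| = 8.199 ✓.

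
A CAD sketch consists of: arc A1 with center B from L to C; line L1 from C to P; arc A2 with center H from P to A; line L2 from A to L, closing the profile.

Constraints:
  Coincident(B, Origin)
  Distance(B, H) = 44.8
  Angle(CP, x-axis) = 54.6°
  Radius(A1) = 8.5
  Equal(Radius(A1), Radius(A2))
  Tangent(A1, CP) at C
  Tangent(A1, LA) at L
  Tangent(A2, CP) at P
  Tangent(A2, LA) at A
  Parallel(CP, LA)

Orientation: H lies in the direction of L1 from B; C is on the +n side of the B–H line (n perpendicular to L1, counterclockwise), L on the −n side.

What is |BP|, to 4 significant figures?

45.60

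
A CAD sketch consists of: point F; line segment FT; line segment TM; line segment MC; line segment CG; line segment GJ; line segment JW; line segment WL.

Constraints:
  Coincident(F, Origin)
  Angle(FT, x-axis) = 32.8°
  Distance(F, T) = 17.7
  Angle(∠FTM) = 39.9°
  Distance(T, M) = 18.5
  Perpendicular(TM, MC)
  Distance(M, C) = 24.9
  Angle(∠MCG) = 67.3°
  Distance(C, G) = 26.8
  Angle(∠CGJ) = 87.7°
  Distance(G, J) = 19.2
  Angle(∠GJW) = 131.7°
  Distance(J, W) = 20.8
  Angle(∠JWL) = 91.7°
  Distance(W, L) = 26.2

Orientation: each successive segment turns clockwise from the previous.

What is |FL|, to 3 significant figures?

17.2

F is at the origin; FT runs at 32.8° with length 17.7, so T = (14.9, 9.59). ∠FTM = 39.9° gives TM at -107° from the x-axis; with |TM| = 18.5, M = (9.38, -8.07). TM is perpendicular to MC, so MC runs at 163°; with |MC| = 24.9, C = (-14.4, -0.670). ∠MCG = 67.3° gives CG at 50.0° from the x-axis; with |CG| = 26.8, G = (2.83, 19.9). ∠CGJ = 87.7° gives GJ at -42.3° from the x-axis; with |GJ| = 19.2, J = (17.0, 6.94). ∠GJW = 131.7° gives JW at -90.6° from the x-axis; with |JW| = 20.8, W = (16.8, -13.9). ∠JWL = 91.7° gives WL at -179° from the x-axis; with |WL| = 26.2, L = (-9.38, -14.4). Then |FL| = |L − F| = 17.2.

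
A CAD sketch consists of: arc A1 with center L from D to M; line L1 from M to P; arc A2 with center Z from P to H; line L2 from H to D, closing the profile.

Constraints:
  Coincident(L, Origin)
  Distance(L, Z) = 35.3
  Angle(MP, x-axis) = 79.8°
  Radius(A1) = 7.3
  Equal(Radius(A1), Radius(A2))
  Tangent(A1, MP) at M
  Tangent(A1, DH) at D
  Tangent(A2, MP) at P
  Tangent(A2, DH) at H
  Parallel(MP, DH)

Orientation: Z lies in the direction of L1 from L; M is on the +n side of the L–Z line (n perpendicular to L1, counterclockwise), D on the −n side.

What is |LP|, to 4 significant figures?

36.05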